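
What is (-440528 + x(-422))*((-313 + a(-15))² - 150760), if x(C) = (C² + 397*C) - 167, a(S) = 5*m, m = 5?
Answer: 29170713320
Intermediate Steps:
a(S) = 25 (a(S) = 5*5 = 25)
x(C) = -167 + C² + 397*C
(-440528 + x(-422))*((-313 + a(-15))² - 150760) = (-440528 + (-167 + (-422)² + 397*(-422)))*((-313 + 25)² - 150760) = (-440528 + (-167 + 178084 - 167534))*((-288)² - 150760) = (-440528 + 10383)*(82944 - 150760) = -430145*(-67816) = 29170713320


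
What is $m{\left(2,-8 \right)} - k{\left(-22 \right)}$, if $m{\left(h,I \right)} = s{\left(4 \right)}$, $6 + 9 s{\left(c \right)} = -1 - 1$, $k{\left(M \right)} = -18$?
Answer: $\frac{154}{9} \approx 17.111$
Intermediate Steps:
$s{\left(c \right)} = - \frac{8}{9}$ ($s{\left(c \right)} = - \frac{2}{3} + \frac{-1 - 1}{9} = - \frac{2}{3} + \frac{1}{9} \left(-2\right) = - \frac{2}{3} - \frac{2}{9} = - \frac{8}{9}$)
$m{\left(h,I \right)} = - \frac{8}{9}$
$m{\left(2,-8 \right)} - k{\left(-22 \right)} = - \frac{8}{9} - -18 = - \frac{8}{9} + 18 = \frac{154}{9}$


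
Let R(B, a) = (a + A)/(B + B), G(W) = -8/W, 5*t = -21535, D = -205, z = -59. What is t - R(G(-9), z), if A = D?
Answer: -8317/2 ≈ -4158.5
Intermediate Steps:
t = -4307 (t = (⅕)*(-21535) = -4307)
A = -205
R(B, a) = (-205 + a)/(2*B) (R(B, a) = (a - 205)/(B + B) = (-205 + a)/((2*B)) = (-205 + a)*(1/(2*B)) = (-205 + a)/(2*B))
t - R(G(-9), z) = -4307 - (-205 - 59)/(2*((-8/(-9)))) = -4307 - (-264)/(2*((-8*(-⅑)))) = -4307 - (-264)/(2*8/9) = -4307 - 9*(-264)/(2*8) = -4307 - 1*(-297/2) = -4307 + 297/2 = -8317/2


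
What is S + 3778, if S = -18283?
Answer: -14505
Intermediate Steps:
S + 3778 = -18283 + 3778 = -14505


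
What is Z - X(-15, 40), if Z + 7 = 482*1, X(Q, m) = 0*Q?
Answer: 475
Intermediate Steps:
X(Q, m) = 0
Z = 475 (Z = -7 + 482*1 = -7 + 482 = 475)
Z - X(-15, 40) = 475 - 1*0 = 475 + 0 = 475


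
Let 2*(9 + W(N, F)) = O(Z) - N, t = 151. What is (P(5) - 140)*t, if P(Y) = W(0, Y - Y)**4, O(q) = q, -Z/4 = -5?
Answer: -20989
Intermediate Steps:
Z = 20 (Z = -4*(-5) = 20)
W(N, F) = 1 - N/2 (W(N, F) = -9 + (20 - N)/2 = -9 + (10 - N/2) = 1 - N/2)
P(Y) = 1 (P(Y) = (1 - 1/2*0)**4 = (1 + 0)**4 = 1**4 = 1)
(P(5) - 140)*t = (1 - 140)*151 = -139*151 = -20989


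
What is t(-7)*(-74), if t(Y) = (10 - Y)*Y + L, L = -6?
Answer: 9250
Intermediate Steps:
t(Y) = -6 + Y*(10 - Y) (t(Y) = (10 - Y)*Y - 6 = Y*(10 - Y) - 6 = -6 + Y*(10 - Y))
t(-7)*(-74) = (-6 - 1*(-7)² + 10*(-7))*(-74) = (-6 - 1*49 - 70)*(-74) = (-6 - 49 - 70)*(-74) = -125*(-74) = 9250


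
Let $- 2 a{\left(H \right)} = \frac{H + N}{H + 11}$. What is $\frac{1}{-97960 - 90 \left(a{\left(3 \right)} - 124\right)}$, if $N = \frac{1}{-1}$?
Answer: $- \frac{7}{607555} \approx -1.1522 \cdot 10^{-5}$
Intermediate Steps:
$N = -1$
$a{\left(H \right)} = - \frac{-1 + H}{2 \left(11 + H\right)}$ ($a{\left(H \right)} = - \frac{\left(H - 1\right) \frac{1}{H + 11}}{2} = - \frac{\left(-1 + H\right) \frac{1}{11 + H}}{2} = - \frac{\frac{1}{11 + H} \left(-1 + H\right)}{2} = - \frac{-1 + H}{2 \left(11 + H\right)}$)
$\frac{1}{-97960 - 90 \left(a{\left(3 \right)} - 124\right)} = \frac{1}{-97960 - 90 \left(\frac{1 - 3}{2 \left(11 + 3\right)} - 124\right)} = \frac{1}{-97960 - 90 \left(\frac{1 - 3}{2 \cdot 14} - 124\right)} = \frac{1}{-97960 - 90 \left(\frac{1}{2} \cdot \frac{1}{14} \left(-2\right) - 124\right)} = \frac{1}{-97960 - 90 \left(- \frac{1}{14} - 124\right)} = \frac{1}{-97960 - - \frac{78165}{7}} = \frac{1}{-97960 + \frac{78165}{7}} = \frac{1}{- \frac{607555}{7}} = - \frac{7}{607555}$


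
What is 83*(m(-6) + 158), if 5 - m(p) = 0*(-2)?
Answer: 13529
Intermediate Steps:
m(p) = 5 (m(p) = 5 - 0*(-2) = 5 - 1*0 = 5 + 0 = 5)
83*(m(-6) + 158) = 83*(5 + 158) = 83*163 = 13529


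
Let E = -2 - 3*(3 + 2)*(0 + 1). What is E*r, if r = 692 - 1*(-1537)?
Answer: -37893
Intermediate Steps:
E = -17 (E = -2 - 15 = -17)
r = 2229 (r = 692 + 1537 = 2229)
E*r = -17*2229 = -37893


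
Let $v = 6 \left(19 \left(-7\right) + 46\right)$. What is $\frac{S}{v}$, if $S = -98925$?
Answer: $\frac{32975}{174} \approx 189.51$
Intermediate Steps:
$v = -522$ ($v = 6 \left(-133 + 46\right) = 6 \left(-87\right) = -522$)
$\frac{S}{v} = - \frac{98925}{-522} = \left(-98925\right) \left(- \frac{1}{522}\right) = \frac{32975}{174}$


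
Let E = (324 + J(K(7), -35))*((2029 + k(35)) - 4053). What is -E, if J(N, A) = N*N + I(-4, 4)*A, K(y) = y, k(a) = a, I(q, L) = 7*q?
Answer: 2691117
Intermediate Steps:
J(N, A) = N² - 28*A (J(N, A) = N*N + (7*(-4))*A = N² - 28*A)
E = -2691117 (E = (324 + (7² - 28*(-35)))*((2029 + 35) - 4053) = (324 + (49 + 980))*(2064 - 4053) = (324 + 1029)*(-1989) = 1353*(-1989) = -2691117)
-E = -1*(-2691117) = 2691117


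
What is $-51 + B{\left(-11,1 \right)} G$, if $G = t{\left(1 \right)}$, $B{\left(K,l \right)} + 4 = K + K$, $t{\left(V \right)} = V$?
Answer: $-77$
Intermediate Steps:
$B{\left(K,l \right)} = -4 + 2 K$ ($B{\left(K,l \right)} = -4 + \left(K + K\right) = -4 + 2 K$)
$G = 1$
$-51 + B{\left(-11,1 \right)} G = -51 + \left(-4 + 2 \left(-11\right)\right) 1 = -51 + \left(-4 - 22\right) 1 = -51 - 26 = -77$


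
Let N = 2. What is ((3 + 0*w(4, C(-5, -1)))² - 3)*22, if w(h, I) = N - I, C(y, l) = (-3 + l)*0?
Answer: 132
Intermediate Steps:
C(y, l) = 0
w(h, I) = 2 - I
((3 + 0*w(4, C(-5, -1)))² - 3)*22 = ((3 + 0*(2 - 1*0))² - 3)*22 = ((3 + 0*(2 + 0))² - 3)*22 = ((3 + 0*2)² - 3)*22 = ((3 + 0)² - 3)*22 = (3² - 3)*22 = (9 - 3)*22 = 6*22 = 132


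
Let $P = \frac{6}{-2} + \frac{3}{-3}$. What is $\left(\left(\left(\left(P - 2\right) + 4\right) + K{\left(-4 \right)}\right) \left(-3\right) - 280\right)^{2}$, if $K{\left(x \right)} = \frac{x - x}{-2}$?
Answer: $75076$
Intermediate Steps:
$P = -4$ ($P = 6 \left(- \frac{1}{2}\right) + 3 \left(- \frac{1}{3}\right) = -3 - 1 = -4$)
$K{\left(x \right)} = 0$ ($K{\left(x \right)} = 0 \left(- \frac{1}{2}\right) = 0$)
$\left(\left(\left(\left(P - 2\right) + 4\right) + K{\left(-4 \right)}\right) \left(-3\right) - 280\right)^{2} = \left(\left(\left(\left(-4 - 2\right) + 4\right) + 0\right) \left(-3\right) - 280\right)^{2} = \left(\left(\left(-6 + 4\right) + 0\right) \left(-3\right) - 280\right)^{2} = \left(\left(-2 + 0\right) \left(-3\right) - 280\right)^{2} = \left(\left(-2\right) \left(-3\right) - 280\right)^{2} = \left(6 - 280\right)^{2} = \left(-274\right)^{2} = 75076$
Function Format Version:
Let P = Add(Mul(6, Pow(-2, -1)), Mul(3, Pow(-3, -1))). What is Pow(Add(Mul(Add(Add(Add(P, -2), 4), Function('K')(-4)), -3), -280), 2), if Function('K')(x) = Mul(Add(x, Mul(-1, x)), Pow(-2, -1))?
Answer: 75076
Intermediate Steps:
P = -4 (P = Add(Mul(6, Rational(-1, 2)), Mul(3, Rational(-1, 3))) = Add(-3, -1) = -4)
Function('K')(x) = 0 (Function('K')(x) = Mul(0, Rational(-1, 2)) = 0)
Pow(Add(Mul(Add(Add(Add(P, -2), 4), Function('K')(-4)), -3), -280), 2) = Pow(Add(Mul(Add(Add(Add(-4, -2), 4), 0), -3), -280), 2) = Pow(Add(Mul(Add(Add(-6, 4), 0), -3), -280), 2) = Pow(Add(Mul(Add(-2, 0), -3), -280), 2) = Pow(Add(Mul(-2, -3), -280), 2) = Pow(Add(6, -280), 2) = Pow(-274, 2) = 75076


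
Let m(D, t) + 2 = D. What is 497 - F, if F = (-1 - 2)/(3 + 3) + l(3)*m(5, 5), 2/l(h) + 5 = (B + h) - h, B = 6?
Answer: 983/2 ≈ 491.50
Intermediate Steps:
m(D, t) = -2 + D
l(h) = 2 (l(h) = 2/(-5 + ((6 + h) - h)) = 2/(-5 + 6) = 2/1 = 2*1 = 2)
F = 11/2 (F = (-1 - 2)/(3 + 3) + 2*(-2 + 5) = -3/6 + 2*3 = -3*1/6 + 6 = -1/2 + 6 = 11/2 ≈ 5.5000)
497 - F = 497 - 1*11/2 = 497 - 11/2 = 983/2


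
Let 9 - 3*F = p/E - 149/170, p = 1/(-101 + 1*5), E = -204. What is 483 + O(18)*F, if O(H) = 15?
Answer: 10426171/19584 ≈ 532.38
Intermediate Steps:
p = -1/96 (p = 1/(-101 + 5) = 1/(-96) = -1/96 ≈ -0.010417)
F = 967099/293760 (F = 3 - (-1/96/(-204) - 149/170)/3 = 3 - (-1/96*(-1/204) - 149*1/170)/3 = 3 - (1/19584 - 149/170)/3 = 3 - ⅓*(-85819/97920) = 3 + 85819/293760 = 967099/293760 ≈ 3.2921)
483 + O(18)*F = 483 + 15*(967099/293760) = 483 + 967099/19584 = 10426171/19584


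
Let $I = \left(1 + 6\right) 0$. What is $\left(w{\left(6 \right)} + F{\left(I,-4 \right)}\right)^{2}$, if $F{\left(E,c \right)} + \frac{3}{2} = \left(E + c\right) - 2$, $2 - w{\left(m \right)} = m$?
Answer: $\frac{529}{4} \approx 132.25$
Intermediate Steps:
$I = 0$ ($I = 7 \cdot 0 = 0$)
$w{\left(m \right)} = 2 - m$
$F{\left(E,c \right)} = - \frac{7}{2} + E + c$ ($F{\left(E,c \right)} = - \frac{3}{2} - \left(2 - E - c\right) = - \frac{3}{2} + \left(-2 + E + c\right) = - \frac{7}{2} + E + c$)
$\left(w{\left(6 \right)} + F{\left(I,-4 \right)}\right)^{2} = \left(\left(2 - 6\right) - \frac{15}{2}\right)^{2} = \left(-4 - \frac{15}{2}\right)^{2} = \left(- \frac{23}{2}\right)^{2} = \frac{529}{4}$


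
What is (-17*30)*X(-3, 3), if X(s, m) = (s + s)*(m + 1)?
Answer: 12240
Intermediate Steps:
X(s, m) = 2*s*(1 + m) (X(s, m) = (2*s)*(1 + m) = 2*s*(1 + m))
(-17*30)*X(-3, 3) = (-17*30)*(2*(-3)*(1 + 3)) = -1020*(-3)*4 = -510*(-24) = 12240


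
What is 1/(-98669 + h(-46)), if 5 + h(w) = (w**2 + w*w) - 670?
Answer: -1/95112 ≈ -1.0514e-5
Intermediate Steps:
h(w) = -675 + 2*w**2 (h(w) = -5 + ((w**2 + w*w) - 670) = -5 + ((w**2 + w**2) - 670) = -5 + (2*w**2 - 670) = -5 + (-670 + 2*w**2) = -675 + 2*w**2)
1/(-98669 + h(-46)) = 1/(-98669 + (-675 + 2*(-46)**2)) = 1/(-98669 + (-675 + 2*2116)) = 1/(-98669 + (-675 + 4232)) = 1/(-98669 + 3557) = 1/(-95112) = -1/95112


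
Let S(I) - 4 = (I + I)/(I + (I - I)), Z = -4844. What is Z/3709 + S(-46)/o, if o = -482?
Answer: -1178531/893869 ≈ -1.3185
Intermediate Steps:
S(I) = 6 (S(I) = 4 + (I + I)/(I + (I - I)) = 4 + (2*I)/(I + 0) = 4 + (2*I)/I = 4 + 2 = 6)
Z/3709 + S(-46)/o = -4844/3709 + 6/(-482) = -4844*1/3709 + 6*(-1/482) = -4844/3709 - 3/241 = -1178531/893869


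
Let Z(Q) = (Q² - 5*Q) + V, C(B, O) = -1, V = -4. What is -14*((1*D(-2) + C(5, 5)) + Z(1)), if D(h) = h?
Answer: 154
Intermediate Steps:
Z(Q) = -4 + Q² - 5*Q (Z(Q) = (Q² - 5*Q) - 4 = -4 + Q² - 5*Q)
-14*((1*D(-2) + C(5, 5)) + Z(1)) = -14*((1*(-2) - 1) + (-4 + 1² - 5*1)) = -14*((-2 - 1) + (-4 + 1 - 5)) = -14*(-3 - 8) = -14*(-11) = 154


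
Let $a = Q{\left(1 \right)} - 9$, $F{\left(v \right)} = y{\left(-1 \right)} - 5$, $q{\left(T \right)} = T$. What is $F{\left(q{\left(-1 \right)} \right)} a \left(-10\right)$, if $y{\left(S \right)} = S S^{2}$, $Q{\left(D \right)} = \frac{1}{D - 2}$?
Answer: $-600$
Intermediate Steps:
$Q{\left(D \right)} = \frac{1}{-2 + D}$
$y{\left(S \right)} = S^{3}$
$F{\left(v \right)} = -6$ ($F{\left(v \right)} = \left(-1\right)^{3} - 5 = -1 - 5 = -6$)
$a = -10$ ($a = \frac{1}{-2 + 1} - 9 = \frac{1}{-1} - 9 = -1 - 9 = -10$)
$F{\left(q{\left(-1 \right)} \right)} a \left(-10\right) = \left(-6\right) \left(-10\right) \left(-10\right) = 60 \left(-10\right) = -600$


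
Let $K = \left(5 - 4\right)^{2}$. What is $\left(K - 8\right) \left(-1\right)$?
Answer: $7$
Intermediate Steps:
$K = 1$ ($K = 1^{2} = 1$)
$\left(K - 8\right) \left(-1\right) = \left(1 - 8\right) \left(-1\right) = \left(-7\right) \left(-1\right) = 7$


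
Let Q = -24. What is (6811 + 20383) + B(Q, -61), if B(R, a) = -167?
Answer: 27027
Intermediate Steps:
(6811 + 20383) + B(Q, -61) = (6811 + 20383) - 167 = 27194 - 167 = 27027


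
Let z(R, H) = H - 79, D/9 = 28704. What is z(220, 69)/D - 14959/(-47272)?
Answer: 241498469/763253712 ≈ 0.31641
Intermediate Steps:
D = 258336 (D = 9*28704 = 258336)
z(R, H) = -79 + H
z(220, 69)/D - 14959/(-47272) = (-79 + 69)/258336 - 14959/(-47272) = -10*1/258336 - 14959*(-1/47272) = -5/129168 + 14959/47272 = 241498469/763253712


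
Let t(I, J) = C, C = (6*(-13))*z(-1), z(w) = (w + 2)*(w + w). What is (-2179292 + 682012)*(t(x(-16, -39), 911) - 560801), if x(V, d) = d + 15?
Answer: 839442545600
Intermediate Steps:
x(V, d) = 15 + d
z(w) = 2*w*(2 + w) (z(w) = (2 + w)*(2*w) = 2*w*(2 + w))
C = 156 (C = (6*(-13))*(2*(-1)*(2 - 1)) = -156*(-1) = -78*(-2) = 156)
t(I, J) = 156
(-2179292 + 682012)*(t(x(-16, -39), 911) - 560801) = (-2179292 + 682012)*(156 - 560801) = -1497280*(-560645) = 839442545600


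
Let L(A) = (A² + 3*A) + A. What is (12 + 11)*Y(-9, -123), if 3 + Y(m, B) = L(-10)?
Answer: 1311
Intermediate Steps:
L(A) = A² + 4*A
Y(m, B) = 57 (Y(m, B) = -3 - 10*(4 - 10) = -3 - 10*(-6) = -3 + 60 = 57)
(12 + 11)*Y(-9, -123) = (12 + 11)*57 = 23*57 = 1311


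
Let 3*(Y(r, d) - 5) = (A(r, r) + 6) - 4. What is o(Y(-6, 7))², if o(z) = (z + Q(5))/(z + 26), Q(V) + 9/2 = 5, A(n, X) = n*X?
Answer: 11881/68644 ≈ 0.17308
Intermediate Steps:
A(n, X) = X*n
Q(V) = ½ (Q(V) = -9/2 + 5 = ½)
Y(r, d) = 17/3 + r²/3 (Y(r, d) = 5 + ((r*r + 6) - 4)/3 = 5 + ((r² + 6) - 4)/3 = 5 + ((6 + r²) - 4)/3 = 5 + (2 + r²)/3 = 5 + (⅔ + r²/3) = 17/3 + r²/3)
o(z) = (½ + z)/(26 + z) (o(z) = (z + ½)/(z + 26) = (½ + z)/(26 + z))
o(Y(-6, 7))² = ((½ + (17/3 + (⅓)*(-6)²))/(26 + (17/3 + (⅓)*(-6)²)))² = ((½ + (17/3 + (⅓)*36))/(26 + (17/3 + (⅓)*36)))² = ((½ + (17/3 + 12))/(26 + (17/3 + 12)))² = ((½ + 53/3)/(26 + 53/3))² = ((109/6)/(131/3))² = ((3/131)*(109/6))² = (109/262)² = 11881/68644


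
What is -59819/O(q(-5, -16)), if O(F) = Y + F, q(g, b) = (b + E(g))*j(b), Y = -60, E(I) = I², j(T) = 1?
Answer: 59819/51 ≈ 1172.9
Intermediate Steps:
q(g, b) = b + g² (q(g, b) = (b + g²)*1 = b + g²)
O(F) = -60 + F
-59819/O(q(-5, -16)) = -59819/(-60 + (-16 + (-5)²)) = -59819/(-60 + (-16 + 25)) = -59819/(-60 + 9) = -59819/(-51) = -59819*(-1/51) = 59819/51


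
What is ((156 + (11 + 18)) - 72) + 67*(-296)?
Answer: -19719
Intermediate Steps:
((156 + (11 + 18)) - 72) + 67*(-296) = ((156 + 29) - 72) - 19832 = (185 - 72) - 19832 = 113 - 19832 = -19719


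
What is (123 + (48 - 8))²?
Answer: 26569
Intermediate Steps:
(123 + (48 - 8))² = (123 + 40)² = 163² = 26569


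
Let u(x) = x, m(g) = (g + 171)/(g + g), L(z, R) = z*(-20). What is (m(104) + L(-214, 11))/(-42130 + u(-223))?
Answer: -890515/8809424 ≈ -0.10109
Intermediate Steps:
L(z, R) = -20*z
m(g) = (171 + g)/(2*g) (m(g) = (171 + g)/((2*g)) = (171 + g)*(1/(2*g)) = (171 + g)/(2*g))
(m(104) + L(-214, 11))/(-42130 + u(-223)) = ((½)*(171 + 104)/104 - 20*(-214))/(-42130 - 223) = ((½)*(1/104)*275 + 4280)/(-42353) = (275/208 + 4280)*(-1/42353) = (890515/208)*(-1/42353) = -890515/8809424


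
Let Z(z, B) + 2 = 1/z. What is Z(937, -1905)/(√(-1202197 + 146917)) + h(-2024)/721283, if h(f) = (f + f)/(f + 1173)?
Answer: 176/26687471 + 1873*I*√65955/247199340 ≈ 6.5949e-6 + 0.0019459*I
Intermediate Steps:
Z(z, B) = -2 + 1/z
h(f) = 2*f/(1173 + f) (h(f) = (2*f)/(1173 + f) = 2*f/(1173 + f))
Z(937, -1905)/(√(-1202197 + 146917)) + h(-2024)/721283 = (-2 + 1/937)/(√(-1202197 + 146917)) + (2*(-2024)/(1173 - 2024))/721283 = (-2 + 1/937)/(√(-1055280)) + (2*(-2024)/(-851))*(1/721283) = -1873*(-I*√65955/263820)/937 + (2*(-2024)*(-1/851))*(1/721283) = -(-1873)*I*√65955/247199340 + (176/37)*(1/721283) = 1873*I*√65955/247199340 + 176/26687471 = 176/26687471 + 1873*I*√65955/247199340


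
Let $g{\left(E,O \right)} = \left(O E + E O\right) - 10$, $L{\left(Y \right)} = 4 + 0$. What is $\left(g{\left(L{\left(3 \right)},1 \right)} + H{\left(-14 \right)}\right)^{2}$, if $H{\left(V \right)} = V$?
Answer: $256$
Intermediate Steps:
$L{\left(Y \right)} = 4$
$g{\left(E,O \right)} = -10 + 2 E O$ ($g{\left(E,O \right)} = \left(E O + E O\right) - 10 = 2 E O - 10 = -10 + 2 E O$)
$\left(g{\left(L{\left(3 \right)},1 \right)} + H{\left(-14 \right)}\right)^{2} = \left(\left(-10 + 2 \cdot 4 \cdot 1\right) - 14\right)^{2} = \left(\left(-10 + 8\right) - 14\right)^{2} = \left(-2 - 14\right)^{2} = \left(-16\right)^{2} = 256$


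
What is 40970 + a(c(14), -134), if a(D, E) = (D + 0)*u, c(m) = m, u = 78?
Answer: 42062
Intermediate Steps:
a(D, E) = 78*D (a(D, E) = (D + 0)*78 = D*78 = 78*D)
40970 + a(c(14), -134) = 40970 + 78*14 = 40970 + 1092 = 42062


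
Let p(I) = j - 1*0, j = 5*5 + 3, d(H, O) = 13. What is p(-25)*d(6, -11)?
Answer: 364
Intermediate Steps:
j = 28 (j = 25 + 3 = 28)
p(I) = 28 (p(I) = 28 - 1*0 = 28 + 0 = 28)
p(-25)*d(6, -11) = 28*13 = 364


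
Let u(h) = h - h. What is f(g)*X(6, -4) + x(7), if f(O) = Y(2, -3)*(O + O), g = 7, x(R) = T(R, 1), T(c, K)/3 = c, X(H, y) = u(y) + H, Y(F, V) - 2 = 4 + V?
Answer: 273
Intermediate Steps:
u(h) = 0
Y(F, V) = 6 + V (Y(F, V) = 2 + (4 + V) = 6 + V)
X(H, y) = H (X(H, y) = 0 + H = H)
T(c, K) = 3*c
x(R) = 3*R
f(O) = 6*O (f(O) = (6 - 3)*(O + O) = 3*(2*O) = 6*O)
f(g)*X(6, -4) + x(7) = (6*7)*6 + 3*7 = 42*6 + 21 = 252 + 21 = 273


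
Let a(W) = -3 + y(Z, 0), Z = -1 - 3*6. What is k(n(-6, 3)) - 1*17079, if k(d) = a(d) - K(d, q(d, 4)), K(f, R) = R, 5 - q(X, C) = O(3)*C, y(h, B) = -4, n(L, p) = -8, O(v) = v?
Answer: -17079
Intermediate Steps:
Z = -19 (Z = -1 - 18 = -19)
a(W) = -7 (a(W) = -3 - 4 = -7)
q(X, C) = 5 - 3*C
k(d) = 0 (k(d) = -7 - (5 - 3*4) = -7 - (5 - 12) = -7 - 1*(-7) = -7 + 7 = 0)
k(n(-6, 3)) - 1*17079 = 0 - 1*17079 = 0 - 17079 = -17079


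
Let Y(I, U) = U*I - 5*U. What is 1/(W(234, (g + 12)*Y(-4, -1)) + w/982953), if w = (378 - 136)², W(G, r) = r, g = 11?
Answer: 982953/203529835 ≈ 0.0048295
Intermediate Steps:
Y(I, U) = -5*U + I*U (Y(I, U) = I*U - 5*U = -5*U + I*U)
w = 58564 (w = 242² = 58564)
1/(W(234, (g + 12)*Y(-4, -1)) + w/982953) = 1/((11 + 12)*(-(-5 - 4)) + 58564/982953) = 1/(23*(-1*(-9)) + 58564*(1/982953)) = 1/(23*9 + 58564/982953) = 1/(207 + 58564/982953) = 1/(203529835/982953) = 982953/203529835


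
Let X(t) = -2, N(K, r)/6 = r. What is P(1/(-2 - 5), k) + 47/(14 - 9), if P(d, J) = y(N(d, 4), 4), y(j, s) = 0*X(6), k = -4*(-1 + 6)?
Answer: 47/5 ≈ 9.4000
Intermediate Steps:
N(K, r) = 6*r
k = -20 (k = -4*5 = -20)
y(j, s) = 0 (y(j, s) = 0*(-2) = 0)
P(d, J) = 0
P(1/(-2 - 5), k) + 47/(14 - 9) = 0 + 47/(14 - 9) = 0 + 47/5 = 47/5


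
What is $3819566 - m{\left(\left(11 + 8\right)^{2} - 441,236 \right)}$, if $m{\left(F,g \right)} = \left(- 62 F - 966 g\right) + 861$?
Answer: $4041721$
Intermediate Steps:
$m{\left(F,g \right)} = 861 - 966 g - 62 F$ ($m{\left(F,g \right)} = \left(- 966 g - 62 F\right) + 861 = 861 - 966 g - 62 F$)
$3819566 - m{\left(\left(11 + 8\right)^{2} - 441,236 \right)} = 3819566 - \left(861 - 227976 - 62 \left(\left(11 + 8\right)^{2} - 441\right)\right) = 3819566 - \left(861 - 227976 - 62 \left(19^{2} - 441\right)\right) = 3819566 - \left(861 - 227976 - 62 \left(361 - 441\right)\right) = 3819566 - \left(861 - 227976 - -4960\right) = 3819566 - \left(861 - 227976 + 4960\right) = 3819566 - -222155 = 3819566 + 222155 = 4041721$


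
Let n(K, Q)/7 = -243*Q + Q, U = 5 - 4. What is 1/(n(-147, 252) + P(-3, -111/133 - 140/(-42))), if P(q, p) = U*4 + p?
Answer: -399/170325719 ≈ -2.3426e-6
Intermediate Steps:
U = 1
n(K, Q) = -1694*Q (n(K, Q) = 7*(-243*Q + Q) = 7*(-242*Q) = -1694*Q)
P(q, p) = 4 + p (P(q, p) = 1*4 + p = 4 + p)
1/(n(-147, 252) + P(-3, -111/133 - 140/(-42))) = 1/(-1694*252 + (4 + (-111/133 - 140/(-42)))) = 1/(-426888 + (4 + (-111*1/133 - 140*(-1/42)))) = 1/(-426888 + (4 + (-111/133 + 10/3))) = 1/(-426888 + (4 + 997/399)) = 1/(-426888 + 2593/399) = 1/(-170325719/399) = -399/170325719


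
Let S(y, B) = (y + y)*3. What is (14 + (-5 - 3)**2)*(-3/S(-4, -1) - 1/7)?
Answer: -39/28 ≈ -1.3929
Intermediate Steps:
S(y, B) = 6*y (S(y, B) = (2*y)*3 = 6*y)
(14 + (-5 - 3)**2)*(-3/S(-4, -1) - 1/7) = (14 + (-5 - 3)**2)*(-3/(6*(-4)) - 1/7) = (14 + (-8)**2)*(-3/(-24) - 1*1/7) = (14 + 64)*(-3*(-1/24) - 1/7) = 78*(1/8 - 1/7) = 78*(-1/56) = -39/28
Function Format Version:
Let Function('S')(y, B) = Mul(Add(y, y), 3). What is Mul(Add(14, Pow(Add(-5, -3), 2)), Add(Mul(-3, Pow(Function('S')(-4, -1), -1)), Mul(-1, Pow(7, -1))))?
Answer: Rational(-39, 28) ≈ -1.3929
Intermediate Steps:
Function('S')(y, B) = Mul(6, y) (Function('S')(y, B) = Mul(Mul(2, y), 3) = Mul(6, y))
Mul(Add(14, Pow(Add(-5, -3), 2)), Add(Mul(-3, Pow(Function('S')(-4, -1), -1)), Mul(-1, Pow(7, -1)))) = Mul(Add(14, Pow(Add(-5, -3), 2)), Add(Mul(-3, Pow(Mul(6, -4), -1)), Mul(-1, Pow(7, -1)))) = Mul(Add(14, Pow(-8, 2)), Add(Mul(-3, Pow(-24, -1)), Mul(-1, Rational(1, 7)))) = Mul(Add(14, 64), Add(Mul(-3, Rational(-1, 24)), Rational(-1, 7))) = Mul(78, Add(Rational(1, 8), Rational(-1, 7))) = Mul(78, Rational(-1, 56)) = Rational(-39, 28)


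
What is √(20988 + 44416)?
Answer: 2*√16351 ≈ 255.74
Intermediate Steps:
√(20988 + 44416) = √65404 = 2*√16351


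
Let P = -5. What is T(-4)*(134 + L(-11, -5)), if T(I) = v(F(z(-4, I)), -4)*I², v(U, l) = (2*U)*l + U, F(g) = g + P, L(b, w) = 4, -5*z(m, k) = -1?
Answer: 370944/5 ≈ 74189.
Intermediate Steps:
z(m, k) = ⅕ (z(m, k) = -⅕*(-1) = ⅕)
F(g) = -5 + g (F(g) = g - 5 = -5 + g)
v(U, l) = U + 2*U*l (v(U, l) = 2*U*l + U = U + 2*U*l)
T(I) = 168*I²/5 (T(I) = ((-5 + ⅕)*(1 + 2*(-4)))*I² = (-24*(1 - 8)/5)*I² = (-24/5*(-7))*I² = 168*I²/5)
T(-4)*(134 + L(-11, -5)) = ((168/5)*(-4)²)*(134 + 4) = ((168/5)*16)*138 = (2688/5)*138 = 370944/5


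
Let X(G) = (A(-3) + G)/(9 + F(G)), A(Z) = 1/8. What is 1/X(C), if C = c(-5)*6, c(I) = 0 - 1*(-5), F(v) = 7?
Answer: 128/241 ≈ 0.53112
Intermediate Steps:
c(I) = 5 (c(I) = 0 + 5 = 5)
A(Z) = ⅛ (A(Z) = 1*(⅛) = ⅛)
C = 30 (C = 5*6 = 30)
X(G) = 1/128 + G/16 (X(G) = (⅛ + G)/(9 + 7) = (⅛ + G)/16 = (⅛ + G)*(1/16) = 1/128 + G/16)
1/X(C) = 1/(1/128 + (1/16)*30) = 1/(1/128 + 15/8) = 1/(241/128) = 128/241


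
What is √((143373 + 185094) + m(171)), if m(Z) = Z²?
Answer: 2*√89427 ≈ 598.09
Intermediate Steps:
√((143373 + 185094) + m(171)) = √((143373 + 185094) + 171²) = √(328467 + 29241) = √357708 = 2*√89427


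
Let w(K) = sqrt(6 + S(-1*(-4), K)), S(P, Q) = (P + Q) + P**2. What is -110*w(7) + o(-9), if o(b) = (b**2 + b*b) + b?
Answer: 153 - 110*sqrt(33) ≈ -478.90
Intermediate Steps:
o(b) = b + 2*b**2 (o(b) = (b**2 + b**2) + b = 2*b**2 + b = b + 2*b**2)
S(P, Q) = P + Q + P**2
w(K) = sqrt(26 + K) (w(K) = sqrt(6 + (-1*(-4) + K + (-1*(-4))**2)) = sqrt(6 + (4 + K + 4**2)) = sqrt(6 + (4 + K + 16)) = sqrt(6 + (20 + K)) = sqrt(26 + K))
-110*w(7) + o(-9) = -110*sqrt(26 + 7) - 9*(1 + 2*(-9)) = -110*sqrt(33) - 9*(1 - 18) = -110*sqrt(33) - 9*(-17) = -110*sqrt(33) + 153 = 153 - 110*sqrt(33)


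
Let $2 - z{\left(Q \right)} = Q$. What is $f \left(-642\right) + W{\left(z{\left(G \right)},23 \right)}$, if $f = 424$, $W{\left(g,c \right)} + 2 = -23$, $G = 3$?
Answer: $-272233$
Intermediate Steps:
$z{\left(Q \right)} = 2 - Q$
$W{\left(g,c \right)} = -25$ ($W{\left(g,c \right)} = -2 - 23 = -25$)
$f \left(-642\right) + W{\left(z{\left(G \right)},23 \right)} = 424 \left(-642\right) - 25 = -272208 - 25 = -272233$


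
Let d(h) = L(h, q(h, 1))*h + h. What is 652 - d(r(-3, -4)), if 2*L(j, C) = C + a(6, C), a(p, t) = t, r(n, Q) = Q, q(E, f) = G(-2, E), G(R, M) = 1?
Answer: 660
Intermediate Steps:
q(E, f) = 1
L(j, C) = C (L(j, C) = (C + C)/2 = (2*C)/2 = C)
d(h) = 2*h (d(h) = 1*h + h = h + h = 2*h)
652 - d(r(-3, -4)) = 652 - 2*(-4) = 652 - 1*(-8) = 652 + 8 = 660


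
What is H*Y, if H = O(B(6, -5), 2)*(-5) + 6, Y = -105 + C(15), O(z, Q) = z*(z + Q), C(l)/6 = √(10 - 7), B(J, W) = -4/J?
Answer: -3290/3 + 188*√3/3 ≈ -988.13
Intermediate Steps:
C(l) = 6*√3 (C(l) = 6*√(10 - 7) = 6*√3)
O(z, Q) = z*(Q + z)
Y = -105 + 6*√3 ≈ -94.608
H = 94/9 (H = ((-4/6)*(2 - 4/6))*(-5) + 6 = ((-4*⅙)*(2 - 4*⅙))*(-5) + 6 = -2*(2 - ⅔)/3*(-5) + 6 = -⅔*4/3*(-5) + 6 = -8/9*(-5) + 6 = 40/9 + 6 = 94/9 ≈ 10.444)
H*Y = 94*(-105 + 6*√3)/9 = -3290/3 + 188*√3/3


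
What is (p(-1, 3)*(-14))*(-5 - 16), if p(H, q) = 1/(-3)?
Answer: -98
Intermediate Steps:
p(H, q) = -⅓
(p(-1, 3)*(-14))*(-5 - 16) = (-⅓*(-14))*(-5 - 16) = (14/3)*(-21) = -98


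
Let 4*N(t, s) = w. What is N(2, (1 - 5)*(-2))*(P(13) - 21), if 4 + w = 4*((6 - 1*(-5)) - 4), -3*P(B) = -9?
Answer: -108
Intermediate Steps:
P(B) = 3 (P(B) = -1/3*(-9) = 3)
w = 24 (w = -4 + 4*((6 - 1*(-5)) - 4) = -4 + 4*((6 + 5) - 4) = -4 + 4*(11 - 4) = -4 + 4*7 = -4 + 28 = 24)
N(t, s) = 6 (N(t, s) = (1/4)*24 = 6)
N(2, (1 - 5)*(-2))*(P(13) - 21) = 6*(3 - 21) = 6*(-18) = -108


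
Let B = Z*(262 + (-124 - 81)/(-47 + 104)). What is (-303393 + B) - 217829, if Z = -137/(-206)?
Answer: -59399717/114 ≈ -5.2105e+5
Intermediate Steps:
Z = 137/206 (Z = -137*(-1/206) = 137/206 ≈ 0.66505)
B = 19591/114 (B = 137*(262 + (-124 - 81)/(-47 + 104))/206 = 137*(262 - 205/57)/206 = (137/206)*(14729/57) = 19591/114 ≈ 171.85)
(-303393 + B) - 217829 = (-303393 + 19591/114) - 217829 = -34567211/114 - 217829 = -59399717/114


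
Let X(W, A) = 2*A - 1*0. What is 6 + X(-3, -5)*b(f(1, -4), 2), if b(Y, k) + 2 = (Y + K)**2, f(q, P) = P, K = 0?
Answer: -134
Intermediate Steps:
b(Y, k) = -2 + Y**2 (b(Y, k) = -2 + (Y + 0)**2 = -2 + Y**2)
X(W, A) = 2*A (X(W, A) = 2*A + 0 = 2*A)
6 + X(-3, -5)*b(f(1, -4), 2) = 6 + (2*(-5))*(-2 + (-4)**2) = 6 - 10*(-2 + 16) = 6 - 10*14 = 6 - 140 = -134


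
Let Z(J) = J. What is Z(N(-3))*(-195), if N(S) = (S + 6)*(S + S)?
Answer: 3510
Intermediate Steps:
N(S) = 2*S*(6 + S) (N(S) = (6 + S)*(2*S) = 2*S*(6 + S))
Z(N(-3))*(-195) = (2*(-3)*(6 - 3))*(-195) = (2*(-3)*3)*(-195) = -18*(-195) = 3510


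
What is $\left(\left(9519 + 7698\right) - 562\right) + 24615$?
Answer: $41270$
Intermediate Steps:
$\left(\left(9519 + 7698\right) - 562\right) + 24615 = \left(17217 - 562\right) + 24615 = 16655 + 24615 = 41270$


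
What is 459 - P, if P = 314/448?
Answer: 102659/224 ≈ 458.30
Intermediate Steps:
P = 157/224 (P = 314*(1/448) = 157/224 ≈ 0.70089)
459 - P = 459 - 1*157/224 = 459 - 157/224 = 102659/224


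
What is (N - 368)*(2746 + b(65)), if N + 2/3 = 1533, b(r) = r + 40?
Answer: 9958543/3 ≈ 3.3195e+6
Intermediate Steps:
b(r) = 40 + r
N = 4597/3 (N = -⅔ + 1533 = 4597/3 ≈ 1532.3)
(N - 368)*(2746 + b(65)) = (4597/3 - 368)*(2746 + (40 + 65)) = 3493*(2746 + 105)/3 = (3493/3)*2851 = 9958543/3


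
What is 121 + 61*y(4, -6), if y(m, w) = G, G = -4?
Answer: -123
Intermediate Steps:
y(m, w) = -4
121 + 61*y(4, -6) = 121 + 61*(-4) = 121 - 244 = -123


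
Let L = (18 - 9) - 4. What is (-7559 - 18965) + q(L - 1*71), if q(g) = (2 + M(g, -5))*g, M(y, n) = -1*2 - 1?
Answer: -26458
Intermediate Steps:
M(y, n) = -3 (M(y, n) = -2 - 1 = -3)
L = 5 (L = 9 - 4 = 5)
q(g) = -g (q(g) = (2 - 3)*g = -g)
(-7559 - 18965) + q(L - 1*71) = (-7559 - 18965) - (5 - 1*71) = -26524 - (5 - 71) = -26524 - 1*(-66) = -26524 + 66 = -26458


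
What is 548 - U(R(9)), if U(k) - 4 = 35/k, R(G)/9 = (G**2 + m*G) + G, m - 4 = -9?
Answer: 44057/81 ≈ 543.91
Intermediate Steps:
m = -5 (m = 4 - 9 = -5)
R(G) = -36*G + 9*G**2 (R(G) = 9*((G**2 - 5*G) + G) = 9*(G**2 - 4*G) = -36*G + 9*G**2)
U(k) = 4 + 35/k
548 - U(R(9)) = 548 - (4 + 35/((9*9*(-4 + 9)))) = 548 - (4 + 35/((9*9*5))) = 548 - (4 + 35/405) = 548 - (4 + 35*(1/405)) = 548 - (4 + 7/81) = 548 - 1*331/81 = 548 - 331/81 = 44057/81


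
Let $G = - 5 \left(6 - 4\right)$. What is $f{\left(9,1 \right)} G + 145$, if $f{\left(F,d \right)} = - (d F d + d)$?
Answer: $245$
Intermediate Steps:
$f{\left(F,d \right)} = - d - F d^{2}$ ($f{\left(F,d \right)} = - (F d d + d) = - (F d^{2} + d) = - (d + F d^{2}) = - d - F d^{2}$)
$G = -10$ ($G = \left(-5\right) 2 = -10$)
$f{\left(9,1 \right)} G + 145 = \left(-1\right) 1 \left(1 + 9 \cdot 1\right) \left(-10\right) + 145 = \left(-1\right) 1 \left(1 + 9\right) \left(-10\right) + 145 = \left(-1\right) 1 \cdot 10 \left(-10\right) + 145 = \left(-10\right) \left(-10\right) + 145 = 100 + 145 = 245$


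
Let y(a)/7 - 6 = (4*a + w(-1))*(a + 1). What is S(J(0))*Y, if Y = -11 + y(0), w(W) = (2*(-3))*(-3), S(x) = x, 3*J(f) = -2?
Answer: -314/3 ≈ -104.67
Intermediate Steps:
J(f) = -⅔ (J(f) = (⅓)*(-2) = -⅔)
w(W) = 18 (w(W) = -6*(-3) = 18)
y(a) = 42 + 7*(1 + a)*(18 + 4*a) (y(a) = 42 + 7*((4*a + 18)*(a + 1)) = 42 + 7*((18 + 4*a)*(1 + a)) = 42 + 7*((1 + a)*(18 + 4*a)) = 42 + 7*(1 + a)*(18 + 4*a))
Y = 157 (Y = -11 + (168 + 28*0² + 154*0) = -11 + (168 + 28*0 + 0) = -11 + (168 + 0 + 0) = -11 + 168 = 157)
S(J(0))*Y = -⅔*157 = -314/3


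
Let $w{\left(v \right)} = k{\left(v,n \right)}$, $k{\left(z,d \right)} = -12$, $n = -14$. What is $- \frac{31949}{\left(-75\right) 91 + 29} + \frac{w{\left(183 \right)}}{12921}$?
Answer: $\frac{137577159}{29270372} \approx 4.7002$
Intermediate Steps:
$w{\left(v \right)} = -12$
$- \frac{31949}{\left(-75\right) 91 + 29} + \frac{w{\left(183 \right)}}{12921} = - \frac{31949}{\left(-75\right) 91 + 29} - \frac{12}{12921} = - \frac{31949}{-6825 + 29} - \frac{4}{4307} = - \frac{31949}{-6796} - \frac{4}{4307} = \left(-31949\right) \left(- \frac{1}{6796}\right) - \frac{4}{4307} = \frac{31949}{6796} - \frac{4}{4307} = \frac{137577159}{29270372}$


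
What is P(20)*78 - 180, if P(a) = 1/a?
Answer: -1761/10 ≈ -176.10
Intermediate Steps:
P(20)*78 - 180 = 78/20 - 180 = (1/20)*78 - 180 = 39/10 - 180 = -1761/10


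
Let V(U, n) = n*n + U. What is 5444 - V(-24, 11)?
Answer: 5347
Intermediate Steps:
V(U, n) = U + n**2 (V(U, n) = n**2 + U = U + n**2)
5444 - V(-24, 11) = 5444 - (-24 + 11**2) = 5444 - (-24 + 121) = 5444 - 1*97 = 5444 - 97 = 5347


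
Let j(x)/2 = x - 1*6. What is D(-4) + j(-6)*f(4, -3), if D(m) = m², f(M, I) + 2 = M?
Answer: -32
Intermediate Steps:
j(x) = -12 + 2*x (j(x) = 2*(x - 1*6) = 2*(x - 6) = 2*(-6 + x) = -12 + 2*x)
f(M, I) = -2 + M
D(-4) + j(-6)*f(4, -3) = (-4)² + (-12 + 2*(-6))*(-2 + 4) = 16 + (-12 - 12)*2 = 16 - 24*2 = 16 - 48 = -32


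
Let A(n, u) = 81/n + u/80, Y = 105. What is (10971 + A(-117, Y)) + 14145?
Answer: 5224257/208 ≈ 25117.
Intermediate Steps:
A(n, u) = 81/n + u/80 (A(n, u) = 81/n + u*(1/80) = 81/n + u/80)
(10971 + A(-117, Y)) + 14145 = (10971 + (81/(-117) + (1/80)*105)) + 14145 = (10971 + (81*(-1/117) + 21/16)) + 14145 = (10971 + (-9/13 + 21/16)) + 14145 = (10971 + 129/208) + 14145 = 2282097/208 + 14145 = 5224257/208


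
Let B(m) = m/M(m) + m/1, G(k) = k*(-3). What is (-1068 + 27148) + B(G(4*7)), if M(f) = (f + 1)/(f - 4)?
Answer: 2150276/83 ≈ 25907.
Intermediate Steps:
M(f) = (1 + f)/(-4 + f)
G(k) = -3*k
B(m) = m + m*(-4 + m)/(1 + m) (B(m) = m/(((1 + m)/(-4 + m))) + m/1 = m*((-4 + m)/(1 + m)) + m*1 = m*(-4 + m)/(1 + m) + m = m + m*(-4 + m)/(1 + m))
(-1068 + 27148) + B(G(4*7)) = (-1068 + 27148) + (-12*7)*(-3 + 2*(-12*7))/(1 - 12*7) = 26080 + (-3*28)*(-3 + 2*(-3*28))/(1 - 3*28) = 26080 - 84*(-3 + 2*(-84))/(1 - 84) = 26080 - 84*(-3 - 168)/(-83) = 26080 - 84*(-1/83)*(-171) = 26080 - 14364/83 = 2150276/83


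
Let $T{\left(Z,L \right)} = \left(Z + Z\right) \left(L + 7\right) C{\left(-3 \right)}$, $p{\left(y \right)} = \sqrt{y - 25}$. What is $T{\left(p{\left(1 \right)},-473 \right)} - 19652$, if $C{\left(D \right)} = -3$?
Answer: $-19652 + 5592 i \sqrt{6} \approx -19652.0 + 13698.0 i$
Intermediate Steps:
$p{\left(y \right)} = \sqrt{-25 + y}$
$T{\left(Z,L \right)} = - 6 Z \left(7 + L\right)$ ($T{\left(Z,L \right)} = \left(Z + Z\right) \left(L + 7\right) \left(-3\right) = 2 Z \left(7 + L\right) \left(-3\right) = - 6 Z \left(7 + L\right)$)
$T{\left(p{\left(1 \right)},-473 \right)} - 19652 = - 6 \sqrt{-25 + 1} \left(7 - 473\right) - 19652 = \left(-6\right) \sqrt{-24} \left(-466\right) - 19652 = \left(-6\right) 2 i \sqrt{6} \left(-466\right) - 19652 = 5592 i \sqrt{6} - 19652 = -19652 + 5592 i \sqrt{6}$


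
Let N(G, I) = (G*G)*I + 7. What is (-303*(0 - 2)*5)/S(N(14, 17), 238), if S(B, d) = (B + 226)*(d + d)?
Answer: 303/169694 ≈ 0.0017856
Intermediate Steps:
N(G, I) = 7 + I*G² (N(G, I) = G²*I + 7 = I*G² + 7 = 7 + I*G²)
S(B, d) = 2*d*(226 + B) (S(B, d) = (226 + B)*(2*d) = 2*d*(226 + B))
(-303*(0 - 2)*5)/S(N(14, 17), 238) = (-303*(0 - 2)*5)/((2*238*(226 + (7 + 17*14²)))) = (-(-606)*5)/((2*238*(226 + (7 + 17*196)))) = (-303*(-10))/((2*238*(226 + (7 + 3332)))) = 3030/((2*238*(226 + 3339))) = 3030/((2*238*3565)) = 3030/1696940 = 3030*(1/1696940) = 303/169694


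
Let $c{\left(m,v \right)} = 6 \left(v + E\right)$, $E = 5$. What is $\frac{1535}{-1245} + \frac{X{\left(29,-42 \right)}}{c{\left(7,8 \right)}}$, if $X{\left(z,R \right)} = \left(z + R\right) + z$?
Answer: $- \frac{1109}{1079} \approx -1.0278$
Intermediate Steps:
$c{\left(m,v \right)} = 30 + 6 v$ ($c{\left(m,v \right)} = 6 \left(v + 5\right) = 6 \left(5 + v\right) = 30 + 6 v$)
$X{\left(z,R \right)} = R + 2 z$ ($X{\left(z,R \right)} = \left(R + z\right) + z = R + 2 z$)
$\frac{1535}{-1245} + \frac{X{\left(29,-42 \right)}}{c{\left(7,8 \right)}} = \frac{1535}{-1245} + \frac{-42 + 2 \cdot 29}{30 + 6 \cdot 8} = 1535 \left(- \frac{1}{1245}\right) + \frac{-42 + 58}{30 + 48} = - \frac{307}{249} + \frac{16}{78} = - \frac{307}{249} + 16 \cdot \frac{1}{78} = - \frac{307}{249} + \frac{8}{39} = - \frac{1109}{1079}$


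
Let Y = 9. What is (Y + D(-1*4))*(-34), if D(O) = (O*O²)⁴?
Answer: -570425650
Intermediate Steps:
D(O) = O¹² (D(O) = (O³)⁴ = O¹²)
(Y + D(-1*4))*(-34) = (9 + (-1*4)¹²)*(-34) = (9 + (-4)¹²)*(-34) = (9 + 16777216)*(-34) = 16777225*(-34) = -570425650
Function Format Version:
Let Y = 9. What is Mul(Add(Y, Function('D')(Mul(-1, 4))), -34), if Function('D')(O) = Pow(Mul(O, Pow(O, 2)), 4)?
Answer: -570425650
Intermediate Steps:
Function('D')(O) = Pow(O, 12) (Function('D')(O) = Pow(Pow(O, 3), 4) = Pow(O, 12))
Mul(Add(Y, Function('D')(Mul(-1, 4))), -34) = Mul(Add(9, Pow(Mul(-1, 4), 12)), -34) = Mul(Add(9, Pow(-4, 12)), -34) = Mul(Add(9, 16777216), -34) = Mul(16777225, -34) = -570425650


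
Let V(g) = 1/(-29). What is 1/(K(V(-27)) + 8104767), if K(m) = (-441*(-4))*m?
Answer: 29/235036479 ≈ 1.2339e-7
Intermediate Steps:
V(g) = -1/29
K(m) = 1764*m
1/(K(V(-27)) + 8104767) = 1/(1764*(-1/29) + 8104767) = 1/(-1764/29 + 8104767) = 1/(235036479/29) = 29/235036479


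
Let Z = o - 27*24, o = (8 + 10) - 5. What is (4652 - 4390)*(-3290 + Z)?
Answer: -1028350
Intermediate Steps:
o = 13 (o = 18 - 5 = 13)
Z = -635 (Z = 13 - 27*24 = 13 - 648 = -635)
(4652 - 4390)*(-3290 + Z) = (4652 - 4390)*(-3290 - 635) = 262*(-3925) = -1028350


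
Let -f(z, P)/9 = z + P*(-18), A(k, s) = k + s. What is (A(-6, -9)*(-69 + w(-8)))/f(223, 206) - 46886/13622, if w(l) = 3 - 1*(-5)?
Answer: -6943406/2034543 ≈ -3.4128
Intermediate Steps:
w(l) = 8 (w(l) = 3 + 5 = 8)
f(z, P) = -9*z + 162*P (f(z, P) = -9*(z + P*(-18)) = -9*(z - 18*P) = -9*z + 162*P)
(A(-6, -9)*(-69 + w(-8)))/f(223, 206) - 46886/13622 = ((-6 - 9)*(-69 + 8))/(-9*223 + 162*206) - 46886/13622 = (-15*(-61))/(-2007 + 33372) - 46886*1/13622 = 915/31365 - 3349/973 = 915*(1/31365) - 3349/973 = 61/2091 - 3349/973 = -6943406/2034543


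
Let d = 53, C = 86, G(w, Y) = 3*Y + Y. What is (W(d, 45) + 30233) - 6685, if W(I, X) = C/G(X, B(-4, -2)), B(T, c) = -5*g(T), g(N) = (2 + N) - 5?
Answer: 1648403/70 ≈ 23549.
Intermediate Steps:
g(N) = -3 + N
B(T, c) = 15 - 5*T (B(T, c) = -5*(-3 + T) = 15 - 5*T)
G(w, Y) = 4*Y
W(I, X) = 43/70 (W(I, X) = 86/((4*(15 - 5*(-4)))) = 86/((4*(15 + 20))) = 86/((4*35)) = 86/140 = 86*(1/140) = 43/70)
(W(d, 45) + 30233) - 6685 = (43/70 + 30233) - 6685 = 2116353/70 - 6685 = 1648403/70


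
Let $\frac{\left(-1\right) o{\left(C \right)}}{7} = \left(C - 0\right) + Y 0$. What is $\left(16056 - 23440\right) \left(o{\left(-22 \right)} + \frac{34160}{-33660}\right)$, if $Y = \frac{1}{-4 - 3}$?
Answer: $- \frac{1901188016}{1683} \approx -1.1296 \cdot 10^{6}$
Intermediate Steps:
$Y = - \frac{1}{7}$ ($Y = \frac{1}{-7} = - \frac{1}{7} \approx -0.14286$)
$o{\left(C \right)} = - 7 C$ ($o{\left(C \right)} = - 7 \left(\left(C - 0\right) - 0\right) = - 7 \left(\left(C + 0\right) + 0\right) = - 7 \left(C + 0\right) = - 7 C$)
$\left(16056 - 23440\right) \left(o{\left(-22 \right)} + \frac{34160}{-33660}\right) = \left(16056 - 23440\right) \left(\left(-7\right) \left(-22\right) + \frac{34160}{-33660}\right) = - 7384 \left(154 + 34160 \left(- \frac{1}{33660}\right)\right) = - 7384 \left(154 - \frac{1708}{1683}\right) = \left(-7384\right) \frac{257474}{1683} = - \frac{1901188016}{1683}$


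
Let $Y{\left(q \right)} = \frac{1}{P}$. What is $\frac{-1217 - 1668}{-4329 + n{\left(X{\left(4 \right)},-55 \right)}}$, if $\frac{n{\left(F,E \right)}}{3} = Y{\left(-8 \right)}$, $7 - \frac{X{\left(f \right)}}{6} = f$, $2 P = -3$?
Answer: $\frac{2885}{4331} \approx 0.66613$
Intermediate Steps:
$P = - \frac{3}{2}$ ($P = \frac{1}{2} \left(-3\right) = - \frac{3}{2} \approx -1.5$)
$X{\left(f \right)} = 42 - 6 f$
$Y{\left(q \right)} = - \frac{2}{3}$ ($Y{\left(q \right)} = \frac{1}{- \frac{3}{2}} = - \frac{2}{3}$)
$n{\left(F,E \right)} = -2$ ($n{\left(F,E \right)} = 3 \left(- \frac{2}{3}\right) = -2$)
$\frac{-1217 - 1668}{-4329 + n{\left(X{\left(4 \right)},-55 \right)}} = \frac{-1217 - 1668}{-4329 - 2} = - \frac{2885}{-4331} = \left(-2885\right) \left(- \frac{1}{4331}\right) = \frac{2885}{4331}$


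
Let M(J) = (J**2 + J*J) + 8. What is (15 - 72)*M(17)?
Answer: -33402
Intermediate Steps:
M(J) = 8 + 2*J**2 (M(J) = (J**2 + J**2) + 8 = 2*J**2 + 8 = 8 + 2*J**2)
(15 - 72)*M(17) = (15 - 72)*(8 + 2*17**2) = -57*(8 + 2*289) = -57*(8 + 578) = -57*586 = -33402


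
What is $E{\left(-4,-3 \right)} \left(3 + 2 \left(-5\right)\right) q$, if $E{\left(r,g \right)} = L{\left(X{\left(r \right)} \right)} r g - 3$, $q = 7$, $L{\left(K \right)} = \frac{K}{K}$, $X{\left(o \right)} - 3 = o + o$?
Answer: $-441$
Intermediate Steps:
$X{\left(o \right)} = 3 + 2 o$ ($X{\left(o \right)} = 3 + \left(o + o\right) = 3 + 2 o$)
$L{\left(K \right)} = 1$
$E{\left(r,g \right)} = -3 + g r$ ($E{\left(r,g \right)} = 1 r g - 3 = r g - 3 = g r - 3 = -3 + g r$)
$E{\left(-4,-3 \right)} \left(3 + 2 \left(-5\right)\right) q = \left(-3 - -12\right) \left(3 + 2 \left(-5\right)\right) 7 = \left(-3 + 12\right) \left(3 - 10\right) 7 = 9 \left(\left(-7\right) 7\right) = 9 \left(-49\right) = -441$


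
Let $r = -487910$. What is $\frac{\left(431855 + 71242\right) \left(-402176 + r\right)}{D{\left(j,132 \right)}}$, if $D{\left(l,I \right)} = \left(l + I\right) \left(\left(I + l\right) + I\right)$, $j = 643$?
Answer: $- \frac{447799596342}{702925} \approx -6.3705 \cdot 10^{5}$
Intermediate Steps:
$D{\left(l,I \right)} = \left(I + l\right) \left(l + 2 I\right)$
$\frac{\left(431855 + 71242\right) \left(-402176 + r\right)}{D{\left(j,132 \right)}} = \frac{\left(431855 + 71242\right) \left(-402176 - 487910\right)}{643^{2} + 2 \cdot 132^{2} + 3 \cdot 132 \cdot 643} = \frac{503097 \left(-890086\right)}{413449 + 2 \cdot 17424 + 254628} = - \frac{447799596342}{413449 + 34848 + 254628} = - \frac{447799596342}{702925}$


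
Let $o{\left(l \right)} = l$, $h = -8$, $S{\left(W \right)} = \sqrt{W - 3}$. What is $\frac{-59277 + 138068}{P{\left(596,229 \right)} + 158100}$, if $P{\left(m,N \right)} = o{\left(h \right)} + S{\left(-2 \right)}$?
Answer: $\frac{12456226772}{24993080469} - \frac{78791 i \sqrt{5}}{24993080469} \approx 0.49839 - 7.0492 \cdot 10^{-6} i$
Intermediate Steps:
$S{\left(W \right)} = \sqrt{-3 + W}$
$P{\left(m,N \right)} = -8 + i \sqrt{5}$ ($P{\left(m,N \right)} = -8 + \sqrt{-3 - 2} = -8 + \sqrt{-5} = -8 + i \sqrt{5}$)
$\frac{-59277 + 138068}{P{\left(596,229 \right)} + 158100} = \frac{-59277 + 138068}{\left(-8 + i \sqrt{5}\right) + 158100} = \frac{78791}{158092 + i \sqrt{5}}$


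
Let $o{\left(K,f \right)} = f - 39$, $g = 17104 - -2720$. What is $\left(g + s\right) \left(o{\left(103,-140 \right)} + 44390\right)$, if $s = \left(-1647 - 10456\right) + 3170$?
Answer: $481502001$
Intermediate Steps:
$g = 19824$ ($g = 17104 + 2720 = 19824$)
$o{\left(K,f \right)} = -39 + f$
$s = -8933$ ($s = -12103 + 3170 = -8933$)
$\left(g + s\right) \left(o{\left(103,-140 \right)} + 44390\right) = \left(19824 - 8933\right) \left(\left(-39 - 140\right) + 44390\right) = 10891 \left(-179 + 44390\right) = 10891 \cdot 44211 = 481502001$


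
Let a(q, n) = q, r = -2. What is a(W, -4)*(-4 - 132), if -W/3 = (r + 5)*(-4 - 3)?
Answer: -8568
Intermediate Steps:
W = 63 (W = -3*(-2 + 5)*(-4 - 3) = -9*(-7) = -3*(-21) = 63)
a(W, -4)*(-4 - 132) = 63*(-4 - 132) = 63*(-136) = -8568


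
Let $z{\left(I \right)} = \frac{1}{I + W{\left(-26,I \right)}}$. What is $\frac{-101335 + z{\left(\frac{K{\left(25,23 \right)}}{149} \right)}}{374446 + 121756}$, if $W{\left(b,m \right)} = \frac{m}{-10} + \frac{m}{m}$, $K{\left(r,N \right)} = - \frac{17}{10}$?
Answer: $- \frac{1494372345}{7317490894} \approx -0.20422$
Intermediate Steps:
$K{\left(r,N \right)} = - \frac{17}{10}$ ($K{\left(r,N \right)} = \left(-17\right) \frac{1}{10} = - \frac{17}{10}$)
$W{\left(b,m \right)} = 1 - \frac{m}{10}$ ($W{\left(b,m \right)} = m \left(- \frac{1}{10}\right) + 1 = - \frac{m}{10} + 1 = 1 - \frac{m}{10}$)
$z{\left(I \right)} = \frac{1}{1 + \frac{9 I}{10}}$ ($z{\left(I \right)} = \frac{1}{I - \left(-1 + \frac{I}{10}\right)} = \frac{1}{1 + \frac{9 I}{10}}$)
$\frac{-101335 + z{\left(\frac{K{\left(25,23 \right)}}{149} \right)}}{374446 + 121756} = \frac{-101335 + \frac{10}{10 + 9 \left(- \frac{17}{10 \cdot 149}\right)}}{374446 + 121756} = \frac{-101335 + \frac{10}{10 + 9 \left(\left(- \frac{17}{10}\right) \frac{1}{149}\right)}}{496202} = \left(-101335 + \frac{10}{10 + 9 \left(- \frac{17}{1490}\right)}\right) \frac{1}{496202} = \left(-101335 + \frac{10}{10 - \frac{153}{1490}}\right) \frac{1}{496202} = \left(-101335 + \frac{10}{\frac{14747}{1490}}\right) \frac{1}{496202} = \left(-101335 + 10 \cdot \frac{1490}{14747}\right) \frac{1}{496202} = \left(-101335 + \frac{14900}{14747}\right) \frac{1}{496202} = \left(- \frac{1494372345}{14747}\right) \frac{1}{496202} = - \frac{1494372345}{7317490894}$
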